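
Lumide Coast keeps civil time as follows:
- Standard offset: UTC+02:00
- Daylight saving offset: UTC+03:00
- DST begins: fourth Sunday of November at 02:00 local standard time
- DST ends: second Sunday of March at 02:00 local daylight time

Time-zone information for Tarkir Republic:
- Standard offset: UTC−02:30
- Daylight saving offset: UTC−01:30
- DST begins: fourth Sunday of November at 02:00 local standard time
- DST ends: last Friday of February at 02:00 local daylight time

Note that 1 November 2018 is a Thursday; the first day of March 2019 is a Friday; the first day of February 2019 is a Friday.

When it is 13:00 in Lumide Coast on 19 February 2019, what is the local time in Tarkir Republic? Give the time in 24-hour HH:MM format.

08:30

1 November 2018 is a Thursday, so the first Sunday is November 4 and the fourth is November 25.
1 March 2019 is a Friday, so the first Sunday is March 3 and the second is March 10.
Daylight saving runs 25 November 2018 – 10 March 2019; 19 February 2019 is inside that window, so Lumide Coast is at UTC+03:00.
13:00 Lumide Coast − 3h = 10:00 UTC.
1 November 2018 is a Thursday, so the first Sunday is November 4 and the fourth is November 25.
1 February 2019 is a Friday, so Fridays fall on 1, 8, 15, 22; the last is February 22.
At the standard offset (UTC−02:30), 10:00 UTC − 2h30m = 07:30 Tarkir Republic standard time.
The standard-time date in Tarkir Republic, 19 February 2019, lies within the daylight-saving period (25 November 2018 – 22 February 2019), so Tarkir Republic is on daylight time, UTC−01:30.
10:00 UTC − 1h30m = 08:30 Tarkir Republic.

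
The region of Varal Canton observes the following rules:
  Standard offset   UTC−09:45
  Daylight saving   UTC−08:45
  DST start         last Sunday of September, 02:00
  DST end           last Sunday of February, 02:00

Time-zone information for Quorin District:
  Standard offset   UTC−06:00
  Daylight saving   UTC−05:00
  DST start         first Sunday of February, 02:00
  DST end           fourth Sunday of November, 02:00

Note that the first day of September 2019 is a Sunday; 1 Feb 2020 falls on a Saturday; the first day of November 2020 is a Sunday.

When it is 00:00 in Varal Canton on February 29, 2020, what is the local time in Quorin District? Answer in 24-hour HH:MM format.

1 September 2019 is a Sunday, so Sundays fall on 1, 8, 15, 22, 29; the last is September 29.
1 February 2020 is a Saturday, so Sundays fall on 2, 9, 16, 23; the last is February 23.
Daylight saving runs 29 September 2019 – 23 February 2020; February 29, 2020 is outside that window, so Varal Canton is on standard time at UTC−09:45.
00:00 Varal Canton + 9h45m = 09:45 UTC.
1 February 2020 is a Saturday, so the first Sunday is February 2.
1 November 2020 is a Sunday, so the first Sunday is November 1 and the fourth is November 22.
At the standard offset (UTC−06:00), 09:45 UTC − 6h = 03:45 Quorin District standard time.
Daylight saving runs 2 February – 22 November; the standard-time date in Quorin District, February 29, 2020, is inside that window, so Quorin District is at UTC−05:00.
09:45 UTC − 5h = 04:45 Quorin District.

04:45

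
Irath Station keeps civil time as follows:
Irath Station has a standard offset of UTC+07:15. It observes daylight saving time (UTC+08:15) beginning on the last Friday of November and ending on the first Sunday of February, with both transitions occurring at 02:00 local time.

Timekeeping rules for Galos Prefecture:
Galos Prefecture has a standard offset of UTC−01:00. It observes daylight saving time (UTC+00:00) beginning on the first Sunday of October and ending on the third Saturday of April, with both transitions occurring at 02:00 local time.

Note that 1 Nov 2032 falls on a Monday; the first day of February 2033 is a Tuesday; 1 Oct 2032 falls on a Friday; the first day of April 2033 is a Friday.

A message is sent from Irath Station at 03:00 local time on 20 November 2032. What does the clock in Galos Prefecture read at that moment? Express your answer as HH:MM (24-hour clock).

19:45

1 November 2032 is a Monday, so Fridays fall on 5, 12, 19, 26; the last is November 26.
1 February 2033 is a Tuesday, so the first Sunday is February 6.
20 November 2032 does not fall between 26 November 2032 and 6 February 2033, so daylight saving is not in effect and Irath Station is at UTC+07:15.
03:00 Irath Station − 7h15m = 19:45 UTC (rolling into the previous day, 19 November 2032).
1 October 2032 is a Friday, so the first Sunday is October 3.
1 April 2033 is a Friday, so the first Saturday is April 2 and the third is April 16.
At the standard offset (UTC−01:00), 19:45 UTC − 1h = 18:45 Galos Prefecture standard time.
Daylight saving runs 3 October 2032 – 16 April 2033; the standard-time date in Galos Prefecture, 19 November 2032, is inside that window, so Galos Prefecture is at UTC+00:00.
19:45 UTC + 0h = 19:45 Galos Prefecture.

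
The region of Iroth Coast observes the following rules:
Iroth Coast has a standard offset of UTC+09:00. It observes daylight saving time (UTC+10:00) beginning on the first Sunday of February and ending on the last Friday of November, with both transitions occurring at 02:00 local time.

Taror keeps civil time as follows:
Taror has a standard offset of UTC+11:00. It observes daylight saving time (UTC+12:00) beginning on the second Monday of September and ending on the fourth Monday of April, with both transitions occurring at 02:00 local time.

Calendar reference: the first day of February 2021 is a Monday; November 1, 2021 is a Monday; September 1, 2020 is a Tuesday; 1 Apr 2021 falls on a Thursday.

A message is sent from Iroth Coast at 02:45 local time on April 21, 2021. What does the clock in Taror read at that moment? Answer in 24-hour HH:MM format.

04:45

1 February 2021 is a Monday, so the first Sunday is February 7.
1 November 2021 is a Monday, so Fridays fall on 5, 12, 19, 26; the last is November 26.
Daylight saving runs 7 February – 26 November; April 21, 2021 is inside that window, so Iroth Coast is at UTC+10:00.
02:45 Iroth Coast − 10h = 16:45 UTC (rolling into the previous day, 20 April 2021).
1 September 2020 is a Tuesday, so the first Monday is September 7 and the second is September 14.
1 April 2021 is a Thursday, so the first Monday is April 5 and the fourth is April 26.
At the standard offset (UTC+11:00), 16:45 UTC + 11h = 03:45 Taror standard time (rolling into the next day, 21 April 2021).
Daylight saving runs 14 September 2020 – 26 April 2021; the standard-time date in Taror, April 21, 2021, is inside that window, so Taror is at UTC+12:00.
16:45 UTC + 12h = 04:45 Taror (rolling into the next day, 21 April 2021).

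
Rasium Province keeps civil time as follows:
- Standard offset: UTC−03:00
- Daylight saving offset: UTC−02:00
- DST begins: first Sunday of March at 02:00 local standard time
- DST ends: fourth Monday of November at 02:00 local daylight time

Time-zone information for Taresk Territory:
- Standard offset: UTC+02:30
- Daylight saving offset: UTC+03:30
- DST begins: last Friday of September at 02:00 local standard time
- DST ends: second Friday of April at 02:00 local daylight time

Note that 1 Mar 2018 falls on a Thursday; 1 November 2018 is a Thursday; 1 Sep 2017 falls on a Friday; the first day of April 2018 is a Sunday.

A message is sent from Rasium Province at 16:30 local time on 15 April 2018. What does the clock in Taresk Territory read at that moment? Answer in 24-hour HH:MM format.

21:00

1 March 2018 is a Thursday, so the first Sunday is March 4.
1 November 2018 is a Thursday, so the first Monday is November 5 and the fourth is November 26.
15 April 2018 lies within the daylight-saving period (4 March – 26 November), so Rasium Province is on daylight time, UTC−02:00.
16:30 Rasium Province + 2h = 18:30 UTC.
1 September 2017 is a Friday, so Fridays fall on 1, 8, 15, 22, 29; the last is September 29.
1 April 2018 is a Sunday, so the first Friday is April 6 and the second is April 13.
At the standard offset (UTC+02:30), 18:30 UTC + 2h30m = 21:00 Taresk Territory standard time.
The standard-time date in Taresk Territory, 15 April 2018, is outside the daylight-saving period (29 September 2017 – 13 April 2018), so Taresk Territory is on standard time, UTC+02:30.
18:30 UTC + 2h30m = 21:00 Taresk Territory.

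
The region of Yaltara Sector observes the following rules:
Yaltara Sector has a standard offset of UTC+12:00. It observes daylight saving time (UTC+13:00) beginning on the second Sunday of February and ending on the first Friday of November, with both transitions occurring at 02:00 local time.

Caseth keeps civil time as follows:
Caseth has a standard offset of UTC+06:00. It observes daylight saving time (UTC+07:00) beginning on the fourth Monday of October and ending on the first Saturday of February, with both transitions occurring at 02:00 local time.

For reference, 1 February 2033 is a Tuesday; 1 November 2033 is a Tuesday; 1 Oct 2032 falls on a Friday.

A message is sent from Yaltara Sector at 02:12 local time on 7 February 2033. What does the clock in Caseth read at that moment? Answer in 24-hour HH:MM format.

1 February 2033 is a Tuesday, so the first Sunday is February 6 and the second is February 13.
1 November 2033 is a Tuesday, so the first Friday is November 4.
7 February 2033 does not fall between 13 February and 4 November, so daylight saving is not in effect and Yaltara Sector is at UTC+12:00.
02:12 Yaltara Sector − 12h = 14:12 UTC (rolling into the previous day, 6 February 2033).
1 October 2032 is a Friday, so the first Monday is October 4 and the fourth is October 25.
1 February 2033 is a Tuesday, so the first Saturday is February 5.
At the standard offset (UTC+06:00), 14:12 UTC + 6h = 20:12 Caseth standard time.
Daylight saving runs 25 October 2032 – 5 February 2033; the standard-time date in Caseth, 6 February 2033, is outside that window, so Caseth is on standard time at UTC+06:00.
14:12 UTC + 6h = 20:12 Caseth.

20:12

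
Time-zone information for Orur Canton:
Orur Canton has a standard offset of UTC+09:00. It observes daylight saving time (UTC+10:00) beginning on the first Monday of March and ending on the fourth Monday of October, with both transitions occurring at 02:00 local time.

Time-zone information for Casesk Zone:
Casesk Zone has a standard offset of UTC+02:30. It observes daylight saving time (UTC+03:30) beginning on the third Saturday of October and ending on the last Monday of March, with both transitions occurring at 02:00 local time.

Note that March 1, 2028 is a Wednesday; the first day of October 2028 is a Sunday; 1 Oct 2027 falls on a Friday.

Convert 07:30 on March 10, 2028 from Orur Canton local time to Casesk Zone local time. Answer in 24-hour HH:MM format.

01:00

1 March 2028 is a Wednesday, so the first Monday is March 6.
1 October 2028 is a Sunday, so the first Monday is October 2 and the fourth is October 23.
Daylight saving runs 6 March – 23 October; March 10, 2028 is inside that window, so Orur Canton is at UTC+10:00.
07:30 Orur Canton − 10h = 21:30 UTC (rolling into the previous day, 9 March 2028).
1 October 2027 is a Friday, so the first Saturday is October 2 and the third is October 16.
1 March 2028 is a Wednesday, so Mondays fall on 6, 13, 20, 27; the last is March 27.
At the standard offset (UTC+02:30), 21:30 UTC + 2h30m = 00:00 Casesk Zone standard time (rolling into the next day, 10 March 2028).
The standard-time date in Casesk Zone, March 10, 2028, lies within the daylight-saving period (16 October 2027 – 27 March 2028), so Casesk Zone is on daylight time, UTC+03:30.
21:30 UTC + 3h30m = 01:00 Casesk Zone (rolling into the next day, 10 March 2028).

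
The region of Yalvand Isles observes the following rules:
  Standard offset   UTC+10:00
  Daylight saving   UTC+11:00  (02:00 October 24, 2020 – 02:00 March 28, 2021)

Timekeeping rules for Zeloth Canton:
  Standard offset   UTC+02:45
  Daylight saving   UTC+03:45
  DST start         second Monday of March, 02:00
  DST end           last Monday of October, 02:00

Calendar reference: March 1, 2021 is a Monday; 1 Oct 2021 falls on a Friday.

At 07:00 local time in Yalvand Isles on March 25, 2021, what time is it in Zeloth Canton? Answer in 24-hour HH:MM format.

Daylight saving runs 24 October 2020 – 28 March 2021; March 25, 2021 is inside that window, so Yalvand Isles is at UTC+11:00.
07:00 Yalvand Isles − 11h = 20:00 UTC (rolling into the previous day, 24 March 2021).
1 March 2021 is a Monday, so the first Monday is March 1 and the second is March 8.
1 October 2021 is a Friday, so Mondays fall on 4, 11, 18, 25; the last is October 25.
At the standard offset (UTC+02:45), 20:00 UTC + 2h45m = 22:45 Zeloth Canton standard time.
The standard-time date in Zeloth Canton, March 24, 2021, falls between 8 March and 25 October, so daylight saving is in effect and Zeloth Canton is at UTC+03:45.
20:00 UTC + 3h45m = 23:45 Zeloth Canton.

23:45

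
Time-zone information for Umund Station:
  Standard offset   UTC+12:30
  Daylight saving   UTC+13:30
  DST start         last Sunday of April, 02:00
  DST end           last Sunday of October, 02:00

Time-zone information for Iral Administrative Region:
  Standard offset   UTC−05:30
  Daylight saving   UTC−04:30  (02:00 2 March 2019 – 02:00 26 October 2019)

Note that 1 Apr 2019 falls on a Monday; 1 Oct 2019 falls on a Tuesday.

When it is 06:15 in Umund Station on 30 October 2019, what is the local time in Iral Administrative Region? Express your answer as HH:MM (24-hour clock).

12:15

1 April 2019 is a Monday, so Sundays fall on 7, 14, 21, 28; the last is April 28.
1 October 2019 is a Tuesday, so Sundays fall on 6, 13, 20, 27; the last is October 27.
30 October 2019 is outside the daylight-saving period (28 April – 27 October), so Umund Station is on standard time, UTC+12:30.
06:15 Umund Station − 12h30m = 17:45 UTC (rolling into the previous day, 29 October 2019).
At the standard offset (UTC−05:30), 17:45 UTC − 5h30m = 12:15 Iral Administrative Region standard time.
Daylight saving runs 2 March – 26 October; the standard-time date in Iral Administrative Region, 29 October 2019, is outside that window, so Iral Administrative Region is on standard time at UTC−05:30.
17:45 UTC − 5h30m = 12:15 Iral Administrative Region.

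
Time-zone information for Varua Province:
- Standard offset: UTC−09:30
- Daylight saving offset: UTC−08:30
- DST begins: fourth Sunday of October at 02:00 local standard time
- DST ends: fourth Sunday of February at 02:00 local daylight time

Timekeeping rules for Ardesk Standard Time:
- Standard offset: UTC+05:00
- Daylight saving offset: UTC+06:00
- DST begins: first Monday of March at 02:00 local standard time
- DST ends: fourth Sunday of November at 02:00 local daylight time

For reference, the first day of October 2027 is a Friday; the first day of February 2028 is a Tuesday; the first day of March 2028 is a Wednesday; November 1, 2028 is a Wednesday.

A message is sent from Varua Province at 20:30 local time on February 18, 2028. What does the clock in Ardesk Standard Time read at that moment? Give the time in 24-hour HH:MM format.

10:00

1 October 2027 is a Friday, so the first Sunday is October 3 and the fourth is October 24.
1 February 2028 is a Tuesday, so the first Sunday is February 6 and the fourth is February 27.
Daylight saving runs 24 October 2027 – 27 February 2028; February 18, 2028 is inside that window, so Varua Province is at UTC−08:30.
20:30 Varua Province + 8h30m = 05:00 UTC (rolling into the next day, 19 February 2028).
1 March 2028 is a Wednesday, so the first Monday is March 6.
1 November 2028 is a Wednesday, so the first Sunday is November 5 and the fourth is November 26.
At the standard offset (UTC+05:00), 05:00 UTC + 5h = 10:00 Ardesk Standard Time standard time.
The standard-time date in Ardesk Standard Time, February 19, 2028, does not fall between 6 March and 26 November, so daylight saving is not in effect and Ardesk Standard Time is at UTC+05:00.
05:00 UTC + 5h = 10:00 Ardesk Standard Time.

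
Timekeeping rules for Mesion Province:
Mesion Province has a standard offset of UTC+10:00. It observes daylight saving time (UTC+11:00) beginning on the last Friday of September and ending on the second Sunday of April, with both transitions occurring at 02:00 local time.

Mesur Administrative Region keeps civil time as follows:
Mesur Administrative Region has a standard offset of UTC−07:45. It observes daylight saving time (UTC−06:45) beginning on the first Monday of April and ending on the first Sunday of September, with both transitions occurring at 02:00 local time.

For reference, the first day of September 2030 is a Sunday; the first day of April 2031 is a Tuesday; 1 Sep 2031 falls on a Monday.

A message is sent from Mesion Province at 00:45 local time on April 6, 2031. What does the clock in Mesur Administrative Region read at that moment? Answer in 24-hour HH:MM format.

1 September 2030 is a Sunday, so Fridays fall on 6, 13, 20, 27; the last is September 27.
1 April 2031 is a Tuesday, so the first Sunday is April 6 and the second is April 13.
Daylight saving runs 27 September 2030 – 13 April 2031; April 6, 2031 is inside that window, so Mesion Province is at UTC+11:00.
00:45 Mesion Province − 11h = 13:45 UTC (rolling into the previous day, 5 April 2031).
1 April 2031 is a Tuesday, so the first Monday is April 7.
1 September 2031 is a Monday, so the first Sunday is September 7.
At the standard offset (UTC−07:45), 13:45 UTC − 7h45m = 06:00 Mesur Administrative Region standard time.
The standard-time date in Mesur Administrative Region, April 5, 2031, does not fall between 7 April and 7 September, so daylight saving is not in effect and Mesur Administrative Region is at UTC−07:45.
13:45 UTC − 7h45m = 06:00 Mesur Administrative Region.

06:00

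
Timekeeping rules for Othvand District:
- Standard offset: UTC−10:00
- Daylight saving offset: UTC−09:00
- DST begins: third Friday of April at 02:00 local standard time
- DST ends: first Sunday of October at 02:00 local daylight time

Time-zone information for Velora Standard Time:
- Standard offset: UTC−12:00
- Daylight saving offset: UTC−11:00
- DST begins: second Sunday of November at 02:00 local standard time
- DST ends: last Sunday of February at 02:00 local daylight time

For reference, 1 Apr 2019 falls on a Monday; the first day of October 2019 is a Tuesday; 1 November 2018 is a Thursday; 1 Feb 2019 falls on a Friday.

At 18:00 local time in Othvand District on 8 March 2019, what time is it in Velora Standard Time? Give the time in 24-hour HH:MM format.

1 April 2019 is a Monday, so the first Friday is April 5 and the third is April 19.
1 October 2019 is a Tuesday, so the first Sunday is October 6.
8 March 2019 is outside the daylight-saving period (19 April – 6 October), so Othvand District is on standard time, UTC−10:00.
18:00 Othvand District + 10h = 04:00 UTC (rolling into the next day, 9 March 2019).
1 November 2018 is a Thursday, so the first Sunday is November 4 and the second is November 11.
1 February 2019 is a Friday, so Sundays fall on 3, 10, 17, 24; the last is February 24.
At the standard offset (UTC−12:00), 04:00 UTC − 12h = 16:00 Velora Standard Time standard time (rolling into the previous day, 8 March 2019).
The standard-time date in Velora Standard Time, 8 March 2019, does not fall between 11 November 2018 and 24 February 2019, so daylight saving is not in effect and Velora Standard Time is at UTC−12:00.
04:00 UTC − 12h = 16:00 Velora Standard Time (rolling into the previous day, 8 March 2019).

16:00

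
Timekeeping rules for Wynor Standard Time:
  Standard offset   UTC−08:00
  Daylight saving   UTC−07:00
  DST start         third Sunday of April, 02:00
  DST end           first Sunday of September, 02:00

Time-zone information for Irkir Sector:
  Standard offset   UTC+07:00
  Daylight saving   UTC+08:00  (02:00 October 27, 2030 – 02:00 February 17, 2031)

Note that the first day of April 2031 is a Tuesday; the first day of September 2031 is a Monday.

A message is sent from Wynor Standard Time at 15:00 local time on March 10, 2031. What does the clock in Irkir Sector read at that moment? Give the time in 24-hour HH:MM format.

06:00

1 April 2031 is a Tuesday, so the first Sunday is April 6 and the third is April 20.
1 September 2031 is a Monday, so the first Sunday is September 7.
Daylight saving runs 20 April – 7 September; March 10, 2031 is outside that window, so Wynor Standard Time is on standard time at UTC−08:00.
15:00 Wynor Standard Time + 8h = 23:00 UTC.
At the standard offset (UTC+07:00), 23:00 UTC + 7h = 06:00 Irkir Sector standard time (rolling into the next day, 11 March 2031).
The standard-time date in Irkir Sector, March 11, 2031, does not fall between 27 October 2030 and 17 February 2031, so daylight saving is not in effect and Irkir Sector is at UTC+07:00.
23:00 UTC + 7h = 06:00 Irkir Sector (rolling into the next day, 11 March 2031).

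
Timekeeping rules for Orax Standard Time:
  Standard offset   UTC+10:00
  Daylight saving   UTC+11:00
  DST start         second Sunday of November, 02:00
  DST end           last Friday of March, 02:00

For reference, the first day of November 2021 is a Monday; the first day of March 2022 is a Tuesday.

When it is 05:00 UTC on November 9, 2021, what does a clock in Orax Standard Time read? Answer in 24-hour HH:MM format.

1 November 2021 is a Monday, so the first Sunday is November 7 and the second is November 14.
1 March 2022 is a Tuesday, so Fridays fall on 4, 11, 18, 25; the last is March 25.
At the standard offset (UTC+10:00), 05:00 UTC + 10h = 15:00 Orax Standard Time standard time.
Daylight saving runs 14 November 2021 – 25 March 2022; the standard-time date in Orax Standard Time, November 9, 2021, is outside that window, so Orax Standard Time is on standard time at UTC+10:00.
05:00 UTC + 10h = 15:00 local.

15:00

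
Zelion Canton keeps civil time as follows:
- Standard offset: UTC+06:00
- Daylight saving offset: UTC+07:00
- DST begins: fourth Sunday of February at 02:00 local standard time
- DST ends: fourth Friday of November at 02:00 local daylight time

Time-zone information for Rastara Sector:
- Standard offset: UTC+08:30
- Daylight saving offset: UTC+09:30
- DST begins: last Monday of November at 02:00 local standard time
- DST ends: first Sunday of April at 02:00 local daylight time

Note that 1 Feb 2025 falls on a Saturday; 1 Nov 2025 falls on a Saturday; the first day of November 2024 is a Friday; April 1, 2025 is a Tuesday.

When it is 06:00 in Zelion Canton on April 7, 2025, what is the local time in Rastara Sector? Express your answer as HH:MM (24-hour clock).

1 February 2025 is a Saturday, so the first Sunday is February 2 and the fourth is February 23.
1 November 2025 is a Saturday, so the first Friday is November 7 and the fourth is November 28.
April 7, 2025 lies within the daylight-saving period (23 February – 28 November), so Zelion Canton is on daylight time, UTC+07:00.
06:00 Zelion Canton − 7h = 23:00 UTC (rolling into the previous day, 6 April 2025).
1 November 2024 is a Friday, so Mondays fall on 4, 11, 18, 25; the last is November 25.
1 April 2025 is a Tuesday, so the first Sunday is April 6.
At the standard offset (UTC+08:30), 23:00 UTC + 8h30m = 07:30 Rastara Sector standard time (rolling into the next day, 7 April 2025).
The standard-time date in Rastara Sector, April 7, 2025, does not fall between 25 November 2024 and 6 April 2025, so daylight saving is not in effect and Rastara Sector is at UTC+08:30.
23:00 UTC + 8h30m = 07:30 Rastara Sector (rolling into the next day, 7 April 2025).

07:30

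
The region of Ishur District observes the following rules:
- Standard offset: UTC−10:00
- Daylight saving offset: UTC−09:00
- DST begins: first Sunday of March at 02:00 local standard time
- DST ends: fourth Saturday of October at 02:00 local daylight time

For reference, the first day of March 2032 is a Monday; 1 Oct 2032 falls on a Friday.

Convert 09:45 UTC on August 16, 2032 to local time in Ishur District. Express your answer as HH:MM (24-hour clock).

1 March 2032 is a Monday, so the first Sunday is March 7.
1 October 2032 is a Friday, so the first Saturday is October 2 and the fourth is October 23.
At the standard offset (UTC−10:00), 09:45 UTC − 10h = 23:45 Ishur District standard time (rolling into the previous day, 15 August 2032).
Daylight saving runs 7 March – 23 October; the standard-time date in Ishur District, August 15, 2032, is inside that window, so Ishur District is at UTC−09:00.
09:45 UTC − 9h = 00:45 local.

00:45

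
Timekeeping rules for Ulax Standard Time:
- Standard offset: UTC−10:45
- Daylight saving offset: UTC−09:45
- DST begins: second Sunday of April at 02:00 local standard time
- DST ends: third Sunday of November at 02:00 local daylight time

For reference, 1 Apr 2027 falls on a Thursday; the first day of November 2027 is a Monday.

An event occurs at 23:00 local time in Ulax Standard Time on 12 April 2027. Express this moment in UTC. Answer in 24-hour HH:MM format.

1 April 2027 is a Thursday, so the first Sunday is April 4 and the second is April 11.
1 November 2027 is a Monday, so the first Sunday is November 7 and the third is November 21.
12 April 2027 falls between 11 April and 21 November, so daylight saving is in effect and Ulax Standard Time is at UTC−09:45.
23:00 local + 9h45m = 08:45 UTC (rolling into the next day, 13 April 2027).

08:45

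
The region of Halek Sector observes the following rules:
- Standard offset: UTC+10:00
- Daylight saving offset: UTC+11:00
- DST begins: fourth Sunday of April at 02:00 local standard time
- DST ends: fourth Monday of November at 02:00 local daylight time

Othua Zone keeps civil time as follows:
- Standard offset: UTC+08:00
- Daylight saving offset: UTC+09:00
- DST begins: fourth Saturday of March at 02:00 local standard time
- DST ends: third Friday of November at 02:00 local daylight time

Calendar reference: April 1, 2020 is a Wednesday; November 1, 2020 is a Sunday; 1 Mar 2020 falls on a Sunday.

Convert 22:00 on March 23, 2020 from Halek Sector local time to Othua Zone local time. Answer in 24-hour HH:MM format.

1 April 2020 is a Wednesday, so the first Sunday is April 5 and the fourth is April 26.
1 November 2020 is a Sunday, so the first Monday is November 2 and the fourth is November 23.
Daylight saving runs 26 April – 23 November; March 23, 2020 is outside that window, so Halek Sector is on standard time at UTC+10:00.
22:00 Halek Sector − 10h = 12:00 UTC.
1 March 2020 is a Sunday, so the first Saturday is March 7 and the fourth is March 28.
1 November 2020 is a Sunday, so the first Friday is November 6 and the third is November 20.
At the standard offset (UTC+08:00), 12:00 UTC + 8h = 20:00 Othua Zone standard time.
The standard-time date in Othua Zone, March 23, 2020, does not fall between 28 March and 20 November, so daylight saving is not in effect and Othua Zone is at UTC+08:00.
12:00 UTC + 8h = 20:00 Othua Zone.

20:00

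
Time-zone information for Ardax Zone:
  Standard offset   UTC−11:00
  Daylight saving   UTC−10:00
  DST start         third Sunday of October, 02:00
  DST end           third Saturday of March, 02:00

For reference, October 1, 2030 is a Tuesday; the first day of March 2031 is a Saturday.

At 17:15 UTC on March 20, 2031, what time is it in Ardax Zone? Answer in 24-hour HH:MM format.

1 October 2030 is a Tuesday, so the first Sunday is October 6 and the third is October 20.
1 March 2031 is a Saturday, so the first Saturday is March 1 and the third is March 15.
At the standard offset (UTC−11:00), 17:15 UTC − 11h = 06:15 Ardax Zone standard time.
The standard-time date in Ardax Zone, March 20, 2031, is outside the daylight-saving period (20 October 2030 – 15 March 2031), so Ardax Zone is on standard time, UTC−11:00.
17:15 UTC − 11h = 06:15 local.

06:15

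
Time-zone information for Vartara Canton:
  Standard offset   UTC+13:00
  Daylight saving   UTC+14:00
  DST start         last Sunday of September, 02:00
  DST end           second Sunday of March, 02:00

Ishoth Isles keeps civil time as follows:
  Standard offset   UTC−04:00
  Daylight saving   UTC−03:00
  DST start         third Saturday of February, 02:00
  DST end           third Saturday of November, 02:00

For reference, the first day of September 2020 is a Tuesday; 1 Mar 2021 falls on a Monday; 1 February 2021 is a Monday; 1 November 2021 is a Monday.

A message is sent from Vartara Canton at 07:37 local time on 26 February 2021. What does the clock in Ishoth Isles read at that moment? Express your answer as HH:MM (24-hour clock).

14:37

1 September 2020 is a Tuesday, so Sundays fall on 6, 13, 20, 27; the last is September 27.
1 March 2021 is a Monday, so the first Sunday is March 7 and the second is March 14.
26 February 2021 falls between 27 September 2020 and 14 March 2021, so daylight saving is in effect and Vartara Canton is at UTC+14:00.
07:37 Vartara Canton − 14h = 17:37 UTC (rolling into the previous day, 25 February 2021).
1 February 2021 is a Monday, so the first Saturday is February 6 and the third is February 20.
1 November 2021 is a Monday, so the first Saturday is November 6 and the third is November 20.
At the standard offset (UTC−04:00), 17:37 UTC − 4h = 13:37 Ishoth Isles standard time.
The standard-time date in Ishoth Isles, 25 February 2021, lies within the daylight-saving period (20 February – 20 November), so Ishoth Isles is on daylight time, UTC−03:00.
17:37 UTC − 3h = 14:37 Ishoth Isles.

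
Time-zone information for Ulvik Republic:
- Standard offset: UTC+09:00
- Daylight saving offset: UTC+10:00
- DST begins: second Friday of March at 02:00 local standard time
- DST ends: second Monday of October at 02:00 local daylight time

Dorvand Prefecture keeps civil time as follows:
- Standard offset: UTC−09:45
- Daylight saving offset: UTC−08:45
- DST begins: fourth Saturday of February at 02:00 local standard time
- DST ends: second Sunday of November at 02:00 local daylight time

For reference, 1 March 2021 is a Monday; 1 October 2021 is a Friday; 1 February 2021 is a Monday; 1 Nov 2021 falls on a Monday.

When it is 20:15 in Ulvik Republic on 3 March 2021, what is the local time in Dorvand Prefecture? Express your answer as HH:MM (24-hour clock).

02:30

1 March 2021 is a Monday, so the first Friday is March 5 and the second is March 12.
1 October 2021 is a Friday, so the first Monday is October 4 and the second is October 11.
3 March 2021 is outside the daylight-saving period (12 March – 11 October), so Ulvik Republic is on standard time, UTC+09:00.
20:15 Ulvik Republic − 9h = 11:15 UTC.
1 February 2021 is a Monday, so the first Saturday is February 6 and the fourth is February 27.
1 November 2021 is a Monday, so the first Sunday is November 7 and the second is November 14.
At the standard offset (UTC−09:45), 11:15 UTC − 9h45m = 01:30 Dorvand Prefecture standard time.
The standard-time date in Dorvand Prefecture, 3 March 2021, lies within the daylight-saving period (27 February – 14 November), so Dorvand Prefecture is on daylight time, UTC−08:45.
11:15 UTC − 8h45m = 02:30 Dorvand Prefecture.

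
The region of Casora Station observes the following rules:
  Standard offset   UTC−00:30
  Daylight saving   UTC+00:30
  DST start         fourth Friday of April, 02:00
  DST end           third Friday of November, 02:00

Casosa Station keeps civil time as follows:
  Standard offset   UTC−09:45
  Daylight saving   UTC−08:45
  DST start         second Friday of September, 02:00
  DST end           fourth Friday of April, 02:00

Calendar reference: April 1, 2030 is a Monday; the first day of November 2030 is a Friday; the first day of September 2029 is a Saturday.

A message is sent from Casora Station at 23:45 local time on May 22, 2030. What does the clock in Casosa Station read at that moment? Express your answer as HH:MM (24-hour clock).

13:30

1 April 2030 is a Monday, so the first Friday is April 5 and the fourth is April 26.
1 November 2030 is a Friday, so the first Friday is November 1 and the third is November 15.
Daylight saving runs 26 April – 15 November; May 22, 2030 is inside that window, so Casora Station is at UTC+00:30.
23:45 Casora Station − 0h30m = 23:15 UTC.
1 September 2029 is a Saturday, so the first Friday is September 7 and the second is September 14.
1 April 2030 is a Monday, so the first Friday is April 5 and the fourth is April 26.
At the standard offset (UTC−09:45), 23:15 UTC − 9h45m = 13:30 Casosa Station standard time.
The standard-time date in Casosa Station, May 22, 2030, does not fall between 14 September 2029 and 26 April 2030, so daylight saving is not in effect and Casosa Station is at UTC−09:45.
23:15 UTC − 9h45m = 13:30 Casosa Station.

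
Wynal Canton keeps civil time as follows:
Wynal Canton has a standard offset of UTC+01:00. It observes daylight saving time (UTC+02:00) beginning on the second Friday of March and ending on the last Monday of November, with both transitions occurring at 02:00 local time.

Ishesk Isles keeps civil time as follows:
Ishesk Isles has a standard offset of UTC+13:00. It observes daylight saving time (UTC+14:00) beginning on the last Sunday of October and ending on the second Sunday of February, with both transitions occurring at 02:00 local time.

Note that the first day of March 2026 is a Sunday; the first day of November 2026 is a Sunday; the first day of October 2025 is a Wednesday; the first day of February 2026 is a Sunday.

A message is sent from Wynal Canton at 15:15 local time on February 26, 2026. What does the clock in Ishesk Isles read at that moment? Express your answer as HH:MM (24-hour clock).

03:15

1 March 2026 is a Sunday, so the first Friday is March 6 and the second is March 13.
1 November 2026 is a Sunday, so Mondays fall on 2, 9, 16, 23, 30; the last is November 30.
February 26, 2026 does not fall between 13 March and 30 November, so daylight saving is not in effect and Wynal Canton is at UTC+01:00.
15:15 Wynal Canton − 1h = 14:15 UTC.
1 October 2025 is a Wednesday, so Sundays fall on 5, 12, 19, 26; the last is October 26.
1 February 2026 is a Sunday, so the first Sunday is February 1 and the second is February 8.
At the standard offset (UTC+13:00), 14:15 UTC + 13h = 03:15 Ishesk Isles standard time (rolling into the next day, 27 February 2026).
Daylight saving runs 26 October 2025 – 8 February 2026; the standard-time date in Ishesk Isles, February 27, 2026, is outside that window, so Ishesk Isles is on standard time at UTC+13:00.
14:15 UTC + 13h = 03:15 Ishesk Isles (rolling into the next day, 27 February 2026).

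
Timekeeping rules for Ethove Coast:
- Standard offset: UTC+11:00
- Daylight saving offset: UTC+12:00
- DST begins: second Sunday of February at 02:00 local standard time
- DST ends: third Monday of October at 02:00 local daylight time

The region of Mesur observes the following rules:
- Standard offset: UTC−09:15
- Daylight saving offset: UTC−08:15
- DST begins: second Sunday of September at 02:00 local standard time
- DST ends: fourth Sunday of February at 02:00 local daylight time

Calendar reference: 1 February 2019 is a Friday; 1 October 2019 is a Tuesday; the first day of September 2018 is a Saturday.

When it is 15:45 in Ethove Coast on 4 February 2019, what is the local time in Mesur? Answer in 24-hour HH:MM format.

20:30

1 February 2019 is a Friday, so the first Sunday is February 3 and the second is February 10.
1 October 2019 is a Tuesday, so the first Monday is October 7 and the third is October 21.
4 February 2019 is outside the daylight-saving period (10 February – 21 October), so Ethove Coast is on standard time, UTC+11:00.
15:45 Ethove Coast − 11h = 04:45 UTC.
1 September 2018 is a Saturday, so the first Sunday is September 2 and the second is September 9.
1 February 2019 is a Friday, so the first Sunday is February 3 and the fourth is February 24.
At the standard offset (UTC−09:15), 04:45 UTC − 9h15m = 19:30 Mesur standard time (rolling into the previous day, 3 February 2019).
The standard-time date in Mesur, 3 February 2019, lies within the daylight-saving period (9 September 2018 – 24 February 2019), so Mesur is on daylight time, UTC−08:15.
04:45 UTC − 8h15m = 20:30 Mesur (rolling into the previous day, 3 February 2019).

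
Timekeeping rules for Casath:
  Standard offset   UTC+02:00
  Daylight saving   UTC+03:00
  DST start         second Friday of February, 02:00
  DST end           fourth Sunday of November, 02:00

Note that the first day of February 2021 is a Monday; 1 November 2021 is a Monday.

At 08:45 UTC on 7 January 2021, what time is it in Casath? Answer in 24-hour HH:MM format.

1 February 2021 is a Monday, so the first Friday is February 5 and the second is February 12.
1 November 2021 is a Monday, so the first Sunday is November 7 and the fourth is November 28.
At the standard offset (UTC+02:00), 08:45 UTC + 2h = 10:45 Casath standard time.
The standard-time date in Casath, 7 January 2021, does not fall between 12 February and 28 November, so daylight saving is not in effect and Casath is at UTC+02:00.
08:45 UTC + 2h = 10:45 local.

10:45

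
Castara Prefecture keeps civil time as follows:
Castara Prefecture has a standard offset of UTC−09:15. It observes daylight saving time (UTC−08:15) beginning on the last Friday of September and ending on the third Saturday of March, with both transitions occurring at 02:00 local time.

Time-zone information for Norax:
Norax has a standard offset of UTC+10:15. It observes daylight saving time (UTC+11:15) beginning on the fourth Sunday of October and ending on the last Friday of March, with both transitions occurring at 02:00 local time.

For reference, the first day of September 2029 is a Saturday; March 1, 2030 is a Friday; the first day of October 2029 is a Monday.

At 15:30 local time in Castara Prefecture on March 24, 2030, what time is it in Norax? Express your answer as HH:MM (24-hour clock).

1 September 2029 is a Saturday, so Fridays fall on 7, 14, 21, 28; the last is September 28.
1 March 2030 is a Friday, so the first Saturday is March 2 and the third is March 16.
Daylight saving runs 28 September 2029 – 16 March 2030; March 24, 2030 is outside that window, so Castara Prefecture is on standard time at UTC−09:15.
15:30 Castara Prefecture + 9h15m = 00:45 UTC (rolling into the next day, 25 March 2030).
1 October 2029 is a Monday, so the first Sunday is October 7 and the fourth is October 28.
1 March 2030 is a Friday, so Fridays fall on 1, 8, 15, 22, 29; the last is March 29.
At the standard offset (UTC+10:15), 00:45 UTC + 10h15m = 11:00 Norax standard time.
The standard-time date in Norax, March 25, 2030, falls between 28 October 2029 and 29 March 2030, so daylight saving is in effect and Norax is at UTC+11:15.
00:45 UTC + 11h15m = 12:00 Norax.

12:00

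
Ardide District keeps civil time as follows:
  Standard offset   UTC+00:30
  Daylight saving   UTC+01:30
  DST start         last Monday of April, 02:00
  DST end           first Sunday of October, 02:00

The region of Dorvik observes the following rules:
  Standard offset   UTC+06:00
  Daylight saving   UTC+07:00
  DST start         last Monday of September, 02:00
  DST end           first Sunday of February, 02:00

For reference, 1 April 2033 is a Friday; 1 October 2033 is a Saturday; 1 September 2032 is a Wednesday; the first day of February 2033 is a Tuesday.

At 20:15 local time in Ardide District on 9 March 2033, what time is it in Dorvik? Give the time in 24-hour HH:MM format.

1 April 2033 is a Friday, so Mondays fall on 4, 11, 18, 25; the last is April 25.
1 October 2033 is a Saturday, so the first Sunday is October 2.
9 March 2033 is outside the daylight-saving period (25 April – 2 October), so Ardide District is on standard time, UTC+00:30.
20:15 Ardide District − 0h30m = 19:45 UTC.
1 September 2032 is a Wednesday, so Mondays fall on 6, 13, 20, 27; the last is September 27.
1 February 2033 is a Tuesday, so the first Sunday is February 6.
At the standard offset (UTC+06:00), 19:45 UTC + 6h = 01:45 Dorvik standard time (rolling into the next day, 10 March 2033).
The standard-time date in Dorvik, 10 March 2033, is outside the daylight-saving period (27 September 2032 – 6 February 2033), so Dorvik is on standard time, UTC+06:00.
19:45 UTC + 6h = 01:45 Dorvik (rolling into the next day, 10 March 2033).

01:45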